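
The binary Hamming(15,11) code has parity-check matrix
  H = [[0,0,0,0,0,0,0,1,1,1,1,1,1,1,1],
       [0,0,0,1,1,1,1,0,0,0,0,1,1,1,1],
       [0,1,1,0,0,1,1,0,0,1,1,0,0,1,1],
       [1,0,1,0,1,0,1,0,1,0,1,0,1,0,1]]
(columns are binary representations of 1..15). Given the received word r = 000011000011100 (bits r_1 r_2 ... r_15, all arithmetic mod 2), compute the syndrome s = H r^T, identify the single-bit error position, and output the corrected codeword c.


s = (1, 0, 0, 1)^T, error position = 9, corrected codeword c = 000011001011100

Compute s = H r^T mod 2 one row at a time:
  s_1 = 0 + 0 + 0 + 1 + 1 + 1 + 0 + 0 = 3 ≡ 1 (mod 2).
  s_2 = 0 + 1 + 1 + 0 + 1 + 1 + 0 + 0 = 4 ≡ 0 (mod 2).
  s_3 = 0 + 0 + 1 + 0 + 0 + 1 + 0 + 0 = 2 ≡ 0 (mod 2).
  s_4 = 0 + 0 + 1 + 0 + 0 + 1 + 1 + 0 = 3 ≡ 1 (mod 2).
s = (1, 0, 0, 1)^T — this equals column 9 of H (binary 1001), so error is at position 9.
Correct: flip bit 9 of r = 000011000011100 to get c = 000011001011100.


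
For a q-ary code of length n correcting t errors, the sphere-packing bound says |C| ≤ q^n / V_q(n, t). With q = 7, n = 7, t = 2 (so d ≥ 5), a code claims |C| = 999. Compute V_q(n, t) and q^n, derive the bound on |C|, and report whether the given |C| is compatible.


V_q(n, t) = 799, q^n = 823543, Hamming bound = 1030, |C| = 999 ≤ bound (satisfied).

Step 1: Compute V_q(n, t) = Σ_{j=0}^2 C(n, j) (q−1)^j.
  j = 0: C(7,0)·(6)^0 = 1·1 = 1.
  j = 1: C(7,1)·(6)^1 = 7·6 = 42.
  j = 2: C(7,2)·(6)^2 = 21·36 = 756.
  V_q(n, t) = 1 + 42 + 756 = 799.
Step 2: q^n = 7^7 = 823543.
Step 3: Hamming bound ⌊q^n / V_q(n,t)⌋ = ⌊823543/799⌋ = 1030.
Step 4: Compare |C| = 999 to 1030: satisfied.
The claimed |C| lies below the Hamming bound.


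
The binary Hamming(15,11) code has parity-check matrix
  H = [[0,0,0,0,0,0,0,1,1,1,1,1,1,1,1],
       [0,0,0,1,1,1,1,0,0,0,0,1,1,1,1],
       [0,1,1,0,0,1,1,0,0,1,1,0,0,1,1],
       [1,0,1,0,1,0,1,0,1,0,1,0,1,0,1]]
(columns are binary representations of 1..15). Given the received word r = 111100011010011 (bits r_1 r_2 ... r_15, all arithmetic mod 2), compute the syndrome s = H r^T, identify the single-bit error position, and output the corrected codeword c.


s = (1, 1, 1, 1)^T, error position = 15, corrected codeword c = 111100011010010

Compute s = H r^T mod 2 one row at a time:
  s_1 = 1 + 1 + 0 + 1 + 0 + 0 + 1 + 1 = 5 ≡ 1 (mod 2).
  s_2 = 1 + 0 + 0 + 0 + 0 + 0 + 1 + 1 = 3 ≡ 1 (mod 2).
  s_3 = 1 + 1 + 0 + 0 + 0 + 1 + 1 + 1 = 5 ≡ 1 (mod 2).
  s_4 = 1 + 1 + 0 + 0 + 1 + 1 + 0 + 1 = 5 ≡ 1 (mod 2).
s = (1, 1, 1, 1)^T — this equals column 15 of H (binary 1111), so error is at position 15.
Correct: flip bit 15 of r = 111100011010011 to get c = 111100011010010.


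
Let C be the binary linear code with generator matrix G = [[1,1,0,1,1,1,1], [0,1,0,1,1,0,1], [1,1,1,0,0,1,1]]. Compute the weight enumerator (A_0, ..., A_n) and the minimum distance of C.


Weight distribution: A_0 = 1, A_2 = 1, A_3 = 2, A_4 = 1, A_5 = 2, A_6 = 1. Minimum distance d = 2.

Enumerate all 2^3 = 8 messages m ∈ F_2^3.
For each, compute codeword c = mG in F_2^7, then tally its weight.
  m = 000 → c = 0000000, weight = 0.
  m = 100 → c = 1101111, weight = 6.
  m = 010 → c = 0101101, weight = 4.
  m = 110 → c = 1000010, weight = 2.
  m = 001 → c = 1110011, weight = 5.
  m = 101 → c = 0011100, weight = 3.
  m = 011 → c = 1011110, weight = 5.
  m = 111 → c = 0110001, weight = 3.
Tally weights:
  weight 0: 1 codewords.
  weight 2: 1 codewords.
  weight 3: 2 codewords.
  weight 4: 1 codewords.
  weight 5: 2 codewords.
  weight 6: 1 codewords.
Minimum distance d = smallest w > 0 with A_w > 0 = 2.
Sanity: Σ A_w = 8 = 2^3 = 8 ✓.


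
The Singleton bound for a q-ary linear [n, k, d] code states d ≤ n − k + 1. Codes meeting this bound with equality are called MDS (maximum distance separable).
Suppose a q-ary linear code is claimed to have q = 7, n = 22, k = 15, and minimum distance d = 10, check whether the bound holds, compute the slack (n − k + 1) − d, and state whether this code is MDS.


Singleton RHS = n − k + 1 = 8, slack = -2, bound violated (no such code; not MDS).

Singleton bound: d ≤ n − k + 1.
Here n = 22, k = 15, so n − k + 1 = 8.
Given d = 10, check d ≤ 8: NO.
Slack = (n − k + 1) − d = -2.
The slack is negative: d = 10 exceeds n − k + 1 = 8 by 2, so the Singleton bound is violated and no linear [22, 15, 10]_7 code can exist. In particular it is not MDS (MDS requires d = n − k + 1 exactly).
Description: the claimed parameters are [22, 15, 10]_7; such a code would be impossible (violates the Singleton bound).


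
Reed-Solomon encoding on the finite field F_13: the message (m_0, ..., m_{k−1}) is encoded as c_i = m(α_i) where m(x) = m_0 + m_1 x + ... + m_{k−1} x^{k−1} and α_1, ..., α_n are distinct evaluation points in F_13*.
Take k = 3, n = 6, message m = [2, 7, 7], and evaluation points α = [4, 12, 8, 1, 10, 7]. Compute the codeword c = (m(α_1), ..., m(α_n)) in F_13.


c = [12, 2, 12, 3, 5, 4]

Message polynomial: m(x) = 2 + 7·x + 7·x^2 (mod 13).
For each evaluation point α_i, compute m(α_i) mod 13:
  α_1 = 4: Horner steps 7 → 9 → 12, so m(4) = 12.
  α_2 = 12: Horner steps 7 → 0 → 2, so m(12) = 2.
  α_3 = 8: Horner steps 7 → 11 → 12, so m(8) = 12.
  α_4 = 1: Horner steps 7 → 1 → 3, so m(1) = 3.
  α_5 = 10: Horner steps 7 → 12 → 5, so m(10) = 5.
  α_6 = 7: Horner steps 7 → 4 → 4, so m(7) = 4.
Codeword c = [12, 2, 12, 3, 5, 4] ∈ F_13^6.


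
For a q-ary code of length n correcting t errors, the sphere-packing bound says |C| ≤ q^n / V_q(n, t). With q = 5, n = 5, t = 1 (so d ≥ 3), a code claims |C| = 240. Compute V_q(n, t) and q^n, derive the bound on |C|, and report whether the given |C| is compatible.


V_q(n, t) = 21, q^n = 3125, Hamming bound = 148, |C| = 240 > bound (violated).

Step 1: Compute V_q(n, t) = Σ_{j=0}^1 C(n, j) (q−1)^j.
  j = 0: C(5,0)·(4)^0 = 1·1 = 1.
  j = 1: C(5,1)·(4)^1 = 5·4 = 20.
  V_q(n, t) = 1 + 20 = 21.
Step 2: q^n = 5^5 = 3125.
Step 3: Hamming bound ⌊q^n / V_q(n,t)⌋ = ⌊3125/21⌋ = 148.
Step 4: Compare |C| = 240 to 148: violated.
The claimed |C| lies above the Hamming bound, so no 5-ary code of length 5 with d ≥ 3 can have 240 codewords.


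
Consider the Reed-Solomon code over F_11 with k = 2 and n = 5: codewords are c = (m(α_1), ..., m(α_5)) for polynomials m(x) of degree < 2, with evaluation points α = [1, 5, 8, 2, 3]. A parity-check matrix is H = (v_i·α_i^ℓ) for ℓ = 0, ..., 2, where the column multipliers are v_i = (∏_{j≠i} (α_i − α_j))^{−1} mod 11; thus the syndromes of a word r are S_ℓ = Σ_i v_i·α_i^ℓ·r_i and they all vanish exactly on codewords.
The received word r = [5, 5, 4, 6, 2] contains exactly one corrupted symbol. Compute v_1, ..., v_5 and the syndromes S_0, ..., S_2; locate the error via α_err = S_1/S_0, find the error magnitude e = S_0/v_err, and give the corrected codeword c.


S = (6, 6, 6), error at position 1, error magnitude e = 6, c = [10, 5, 4, 6, 2].

Step 1: column multipliers v_i = (∏_{j≠i}(α_i − α_j))^{−1} mod 11.
  i = 1 (α = 1): (1−5)(1−8)(1−2)(1−3) = (−4)·(−7)·(−1)·(−2) = 56 ≡ 1, so v_1 = 1^{−1} = 1 (mod 11).
  i = 2 (α = 5): (5−1)(5−8)(5−2)(5−3) = 4·(−3)·3·2 = −72 ≡ 5, so v_2 = 5^{−1} = 9 (mod 11).
  i = 3 (α = 8): (8−1)(8−5)(8−2)(8−3) = 7·3·6·5 = 630 ≡ 3, so v_3 = 3^{−1} = 4 (mod 11).
  i = 4 (α = 2): (2−1)(2−5)(2−8)(2−3) = 1·(−3)·(−6)·(−1) = −18 ≡ 4, so v_4 = 4^{−1} = 3 (mod 11).
  i = 5 (α = 3): (3−1)(3−5)(3−8)(3−2) = 2·(−2)·(−5)·1 = 20 ≡ 9, so v_5 = 9^{−1} = 5 (mod 11).
  v = [1, 9, 4, 3, 5].
Step 2: syndromes of r = [5, 5, 4, 6, 2] (all sums mod 11).
  S_0 = Σ v_i r_i = 1·5 + 9·5 + 4·4 + 3·6 + 5·2 = 94 ≡ 6.
  S_1 = Σ v_i α_i r_i = 1·1·5 + 9·5·5 + 4·8·4 + 3·2·6 + 5·3·2 = 424 ≡ 6.
  α_i^2 mod 11 = [1, 3, 9, 4, 9].
  S_2 = Σ v_i α_i^2 r_i = 1·1·5 + 9·3·5 + 4·9·4 + 3·4·6 + 5·9·2 = 446 ≡ 6.
  S = (6, 6, 6) ≠ 0, so r is not a codeword (an error is present).
Step 3: locate the error. For a single error e at position i, S_ℓ = v_i·e·α_i^ℓ, so α_err = S_1/S_0.
  S_0^{−1} = 6^{−1} = 2 (mod 11), so α_err = 6·2 = 12 ≡ 1 = α_1. Error position i = 1.
  Consistency check: S_2/S_1 = 6·2 = 12 ≡ 1 = α_err ✓ (single-error assumption holds).
Step 4: error magnitude e = S_0/v_1 = S_0·∏_{j≠1}(α_1 − α_j) = 6·1 = 6 ≡ 6 (mod 11).
Step 5: correct position 1: c_1 = r_1 − e = 5 − 6 ≡ 10 (mod 11). Hence c = [10, 5, 4, 6, 2].
  Check: interpolating c through the α_i gives m(x) = 3 + 7·x (degree < 2) with m(α_i) = c_i for every i, so c is indeed a codeword.


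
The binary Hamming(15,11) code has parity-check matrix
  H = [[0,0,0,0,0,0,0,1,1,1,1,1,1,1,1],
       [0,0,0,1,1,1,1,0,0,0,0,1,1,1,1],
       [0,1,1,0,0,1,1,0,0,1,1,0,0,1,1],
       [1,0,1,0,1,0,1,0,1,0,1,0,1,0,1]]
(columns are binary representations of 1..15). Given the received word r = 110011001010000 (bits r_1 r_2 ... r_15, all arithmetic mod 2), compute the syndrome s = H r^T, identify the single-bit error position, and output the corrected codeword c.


s = (0, 0, 1, 0)^T, error position = 2, corrected codeword c = 100011001010000

Compute s = H r^T mod 2 one row at a time:
  s_1 = 0 + 1 + 0 + 1 + 0 + 0 + 0 + 0 = 2 ≡ 0 (mod 2).
  s_2 = 0 + 1 + 1 + 0 + 0 + 0 + 0 + 0 = 2 ≡ 0 (mod 2).
  s_3 = 1 + 0 + 1 + 0 + 0 + 1 + 0 + 0 = 3 ≡ 1 (mod 2).
  s_4 = 1 + 0 + 1 + 0 + 1 + 1 + 0 + 0 = 4 ≡ 0 (mod 2).
s = (0, 0, 1, 0)^T — this equals column 2 of H (binary 0010), so error is at position 2.
Correct: flip bit 2 of r = 110011001010000 to get c = 100011001010000.


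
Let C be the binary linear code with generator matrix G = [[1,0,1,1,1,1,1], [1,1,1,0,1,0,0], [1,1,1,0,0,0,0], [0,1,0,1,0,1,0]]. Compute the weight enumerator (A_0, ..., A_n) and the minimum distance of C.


Weight distribution: A_0 = 1, A_1 = 2, A_2 = 1, A_3 = 2, A_4 = 5, A_5 = 4, A_6 = 1. Minimum distance d = 1.

Enumerate all 2^4 = 16 messages m ∈ F_2^4.
For each, compute codeword c = mG in F_2^7, then tally its weight.
  m = 0000 → c = 0000000, weight = 0.
  m = 1000 → c = 1011111, weight = 6.
  m = 0100 → c = 1110100, weight = 4.
  m = 1100 → c = 0101011, weight = 4.
  m = 0010 → c = 1110000, weight = 3.
  m = 1010 → c = 0101111, weight = 5.
  m = 0110 → c = 0000100, weight = 1.
  m = 1110 → c = 1011011, weight = 5.
  m = 0001 → c = 0101010, weight = 3.
  m = 1001 → c = 1110101, weight = 5.
  m = 0101 → c = 1011110, weight = 5.
  m = 1101 → c = 0000001, weight = 1.
  m = 0011 → c = 1011010, weight = 4.
  m = 1011 → c = 0000101, weight = 2.
  m = 0111 → c = 0101110, weight = 4.
  m = 1111 → c = 1110001, weight = 4.
Tally weights:
  weight 0: 1 codewords.
  weight 1: 2 codewords.
  weight 2: 1 codewords.
  weight 3: 2 codewords.
  weight 4: 5 codewords.
  weight 5: 4 codewords.
  weight 6: 1 codewords.
Minimum distance d = smallest w > 0 with A_w > 0 = 1.
Sanity: Σ A_w = 16 = 2^4 = 16 ✓.


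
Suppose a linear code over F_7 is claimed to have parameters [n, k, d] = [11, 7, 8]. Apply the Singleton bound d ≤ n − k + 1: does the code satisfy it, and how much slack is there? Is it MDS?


Singleton RHS = n − k + 1 = 5, slack = -3, bound violated (no such code; not MDS).

Singleton bound: d ≤ n − k + 1.
Here n = 11, k = 7, so n − k + 1 = 5.
Given d = 8, check d ≤ 5: NO.
Slack = (n − k + 1) − d = -3.
The slack is negative: d = 8 exceeds n − k + 1 = 5 by 3, so the Singleton bound is violated and no linear [11, 7, 8]_7 code can exist. In particular it is not MDS (MDS requires d = n − k + 1 exactly).
Description: the claimed parameters are [11, 7, 8]_7; such a code would be impossible (violates the Singleton bound).


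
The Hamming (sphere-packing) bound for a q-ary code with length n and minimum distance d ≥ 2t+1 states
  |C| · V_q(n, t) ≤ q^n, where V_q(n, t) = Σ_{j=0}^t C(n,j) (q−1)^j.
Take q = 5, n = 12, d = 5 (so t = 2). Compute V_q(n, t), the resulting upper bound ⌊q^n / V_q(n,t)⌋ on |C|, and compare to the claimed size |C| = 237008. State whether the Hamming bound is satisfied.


V_q(n, t) = 1105, q^n = 244140625, Hamming bound = 220941, |C| = 237008 > bound (violated).

Step 1: Compute V_q(n, t) = Σ_{j=0}^2 C(n, j) (q−1)^j.
  j = 0: C(12,0)·(4)^0 = 1·1 = 1.
  j = 1: C(12,1)·(4)^1 = 12·4 = 48.
  j = 2: C(12,2)·(4)^2 = 66·16 = 1056.
  V_q(n, t) = 1 + 48 + 1056 = 1105.
Step 2: q^n = 5^12 = 244140625.
Step 3: Hamming bound ⌊q^n / V_q(n,t)⌋ = ⌊244140625/1105⌋ = 220941.
Step 4: Compare |C| = 237008 to 220941: violated.
The claimed |C| lies above the Hamming bound, so no 5-ary code of length 12 with d ≥ 5 can have 237008 codewords.


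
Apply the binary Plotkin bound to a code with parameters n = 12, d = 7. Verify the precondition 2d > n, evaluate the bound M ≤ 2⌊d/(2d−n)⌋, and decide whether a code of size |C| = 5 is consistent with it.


Plotkin bound M ≤ 6; given |C| = 5 ≤ bound (satisfied).

Check applicability: 2d = 14, n = 12.
2d − n = 2 > 0, so Plotkin applies.
Compute d/(2d−n) = 7/2 ≈ 3.5000.
⌊d/(2d−n)⌋ = 3.
Plotkin bound: M ≤ 2·3 = 6.
Given |C| = 5, check: satisfied.
This |C| is below the Plotkin bound.


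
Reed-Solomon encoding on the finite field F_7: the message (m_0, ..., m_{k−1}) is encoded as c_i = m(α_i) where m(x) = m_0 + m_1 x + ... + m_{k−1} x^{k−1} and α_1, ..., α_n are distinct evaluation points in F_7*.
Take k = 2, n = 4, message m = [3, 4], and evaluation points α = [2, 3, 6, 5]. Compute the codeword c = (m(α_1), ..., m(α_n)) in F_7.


c = [4, 1, 6, 2]

Message polynomial: m(x) = 3 + 4·x (mod 7).
For each evaluation point α_i, compute m(α_i) mod 7:
  α_1 = 2: Horner steps 4 → 4, so m(2) = 4.
  α_2 = 3: Horner steps 4 → 1, so m(3) = 1.
  α_3 = 6: Horner steps 4 → 6, so m(6) = 6.
  α_4 = 5: Horner steps 4 → 2, so m(5) = 2.
Codeword c = [4, 1, 6, 2] ∈ F_7^4.


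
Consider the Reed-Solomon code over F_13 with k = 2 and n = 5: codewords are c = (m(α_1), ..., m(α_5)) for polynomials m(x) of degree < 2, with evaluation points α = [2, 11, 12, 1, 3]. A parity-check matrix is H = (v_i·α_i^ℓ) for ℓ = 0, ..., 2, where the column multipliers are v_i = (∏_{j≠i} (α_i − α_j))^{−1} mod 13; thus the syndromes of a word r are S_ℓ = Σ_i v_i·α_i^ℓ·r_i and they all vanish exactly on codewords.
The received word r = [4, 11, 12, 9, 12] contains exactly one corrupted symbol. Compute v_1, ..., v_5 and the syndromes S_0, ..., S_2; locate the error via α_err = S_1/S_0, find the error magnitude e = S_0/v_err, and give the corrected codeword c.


S = (3, 10, 3), error at position 3, error magnitude e = 6, c = [4, 11, 6, 9, 12].

Step 1: column multipliers v_i = (∏_{j≠i}(α_i − α_j))^{−1} mod 13.
  i = 1 (α = 2): (2−11)(2−12)(2−1)(2−3) = (−9)·(−10)·1·(−1) = −90 ≡ 1, so v_1 = 1^{−1} = 1 (mod 13).
  i = 2 (α = 11): (11−2)(11−12)(11−1)(11−3) = 9·(−1)·10·8 = −720 ≡ 8, so v_2 = 8^{−1} = 5 (mod 13).
  i = 3 (α = 12): (12−2)(12−11)(12−1)(12−3) = 10·1·11·9 = 990 ≡ 2, so v_3 = 2^{−1} = 7 (mod 13).
  i = 4 (α = 1): (1−2)(1−11)(1−12)(1−3) = (−1)·(−10)·(−11)·(−2) = 220 ≡ 12, so v_4 = 12^{−1} = 12 (mod 13).
  i = 5 (α = 3): (3−2)(3−11)(3−12)(3−1) = 1·(−8)·(−9)·2 = 144 ≡ 1, so v_5 = 1^{−1} = 1 (mod 13).
  v = [1, 5, 7, 12, 1].
Step 2: syndromes of r = [4, 11, 12, 9, 12] (all sums mod 13).
  S_0 = Σ v_i r_i = 1·4 + 5·11 + 7·12 + 12·9 + 1·12 = 263 ≡ 3.
  S_1 = Σ v_i α_i r_i = 1·2·4 + 5·11·11 + 7·12·12 + 12·1·9 + 1·3·12 = 1765 ≡ 10.
  α_i^2 mod 13 = [4, 4, 1, 1, 9].
  S_2 = Σ v_i α_i^2 r_i = 1·4·4 + 5·4·11 + 7·1·12 + 12·1·9 + 1·9·12 = 536 ≡ 3.
  S = (3, 10, 3) ≠ 0, so r is not a codeword (an error is present).
Step 3: locate the error. For a single error e at position i, S_ℓ = v_i·e·α_i^ℓ, so α_err = S_1/S_0.
  S_0^{−1} = 3^{−1} = 9 (mod 13), so α_err = 10·9 = 90 ≡ 12 = α_3. Error position i = 3.
  Consistency check: S_2/S_1 = 3·4 = 12 ≡ 12 = α_err ✓ (single-error assumption holds).
Step 4: error magnitude e = S_0/v_3 = S_0·∏_{j≠3}(α_3 − α_j) = 3·2 = 6 ≡ 6 (mod 13).
Step 5: correct position 3: c_3 = r_3 − e = 12 − 6 ≡ 6 (mod 13). Hence c = [4, 11, 6, 9, 12].
  Check: interpolating c through the α_i gives m(x) = 1 + 8·x (degree < 2) with m(α_i) = c_i for every i, so c is indeed a codeword.


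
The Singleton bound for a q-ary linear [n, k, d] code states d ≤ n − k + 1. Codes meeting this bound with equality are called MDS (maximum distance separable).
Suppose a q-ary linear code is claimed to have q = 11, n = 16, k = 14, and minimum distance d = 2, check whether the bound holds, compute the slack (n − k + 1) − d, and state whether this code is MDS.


Singleton RHS = n − k + 1 = 3, slack = 1, bound satisfied, not MDS.

Singleton bound: d ≤ n − k + 1.
Here n = 16, k = 14, so n − k + 1 = 3.
Given d = 2, check d ≤ 3: YES.
Slack = (n − k + 1) − d = 1.
The code is NOT MDS (slack = 1 > 0).
Description: the claimed parameters are [16, 14, 2]_11; such a code would be non-MDS.


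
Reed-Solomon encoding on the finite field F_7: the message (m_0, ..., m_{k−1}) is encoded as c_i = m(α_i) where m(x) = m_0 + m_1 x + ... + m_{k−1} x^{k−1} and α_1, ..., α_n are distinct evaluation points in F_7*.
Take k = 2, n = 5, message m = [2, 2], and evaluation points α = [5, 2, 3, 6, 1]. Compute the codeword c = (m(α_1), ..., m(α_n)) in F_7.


c = [5, 6, 1, 0, 4]

Message polynomial: m(x) = 2 + 2·x (mod 7).
For each evaluation point α_i, compute m(α_i) mod 7:
  α_1 = 5: Horner steps 2 → 5, so m(5) = 5.
  α_2 = 2: Horner steps 2 → 6, so m(2) = 6.
  α_3 = 3: Horner steps 2 → 1, so m(3) = 1.
  α_4 = 6: Horner steps 2 → 0, so m(6) = 0.
  α_5 = 1: Horner steps 2 → 4, so m(1) = 4.
Codeword c = [5, 6, 1, 0, 4] ∈ F_7^5.


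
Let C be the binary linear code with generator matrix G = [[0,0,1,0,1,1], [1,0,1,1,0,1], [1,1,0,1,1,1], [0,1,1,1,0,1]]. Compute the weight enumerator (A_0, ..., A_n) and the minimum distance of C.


Weight distribution: A_0 = 1, A_2 = 4, A_3 = 6, A_4 = 3, A_5 = 2. Minimum distance d = 2.

Enumerate all 2^4 = 16 messages m ∈ F_2^4.
For each, compute codeword c = mG in F_2^6, then tally its weight.
  m = 0000 → c = 000000, weight = 0.
  m = 1000 → c = 001011, weight = 3.
  m = 0100 → c = 101101, weight = 4.
  m = 1100 → c = 100110, weight = 3.
  m = 0010 → c = 110111, weight = 5.
  m = 1010 → c = 111100, weight = 4.
  m = 0110 → c = 011010, weight = 3.
  m = 1110 → c = 010001, weight = 2.
  m = 0001 → c = 011101, weight = 4.
  m = 1001 → c = 010110, weight = 3.
  m = 0101 → c = 110000, weight = 2.
  m = 1101 → c = 111011, weight = 5.
  m = 0011 → c = 101010, weight = 3.
  m = 1011 → c = 100001, weight = 2.
  m = 0111 → c = 000111, weight = 3.
  m = 1111 → c = 001100, weight = 2.
Tally weights:
  weight 0: 1 codewords.
  weight 2: 4 codewords.
  weight 3: 6 codewords.
  weight 4: 3 codewords.
  weight 5: 2 codewords.
Minimum distance d = smallest w > 0 with A_w > 0 = 2.
Sanity: Σ A_w = 16 = 2^4 = 16 ✓.


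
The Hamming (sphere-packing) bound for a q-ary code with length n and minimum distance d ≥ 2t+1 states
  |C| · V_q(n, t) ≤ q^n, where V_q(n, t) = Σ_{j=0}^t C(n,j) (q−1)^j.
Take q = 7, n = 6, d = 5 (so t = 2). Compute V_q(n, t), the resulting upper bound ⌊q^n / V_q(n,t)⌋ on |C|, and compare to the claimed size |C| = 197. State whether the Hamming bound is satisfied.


V_q(n, t) = 577, q^n = 117649, Hamming bound = 203, |C| = 197 ≤ bound (satisfied).

Step 1: Compute V_q(n, t) = Σ_{j=0}^2 C(n, j) (q−1)^j.
  j = 0: C(6,0)·(6)^0 = 1·1 = 1.
  j = 1: C(6,1)·(6)^1 = 6·6 = 36.
  j = 2: C(6,2)·(6)^2 = 15·36 = 540.
  V_q(n, t) = 1 + 36 + 540 = 577.
Step 2: q^n = 7^6 = 117649.
Step 3: Hamming bound ⌊q^n / V_q(n,t)⌋ = ⌊117649/577⌋ = 203.
Step 4: Compare |C| = 197 to 203: satisfied.
The claimed |C| lies below the Hamming bound.


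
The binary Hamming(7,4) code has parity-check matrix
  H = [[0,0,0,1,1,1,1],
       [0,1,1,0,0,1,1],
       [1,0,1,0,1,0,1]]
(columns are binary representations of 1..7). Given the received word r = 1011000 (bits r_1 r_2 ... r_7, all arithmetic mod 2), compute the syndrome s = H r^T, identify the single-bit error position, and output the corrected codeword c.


s = (1, 1, 0)^T, error position = 6, corrected codeword c = 1011010

Compute s = H r^T mod 2 one row at a time:
  s_1 = 1 + 0 + 0 + 0 = 1 ≡ 1 (mod 2).
  s_2 = 0 + 1 + 0 + 0 = 1 ≡ 1 (mod 2).
  s_3 = 1 + 1 + 0 + 0 = 2 ≡ 0 (mod 2).
s = (1, 1, 0)^T — this equals column 6 of H (binary 110), so error is at position 6.
Correct: flip bit 6 of r = 1011000 to get c = 1011010.


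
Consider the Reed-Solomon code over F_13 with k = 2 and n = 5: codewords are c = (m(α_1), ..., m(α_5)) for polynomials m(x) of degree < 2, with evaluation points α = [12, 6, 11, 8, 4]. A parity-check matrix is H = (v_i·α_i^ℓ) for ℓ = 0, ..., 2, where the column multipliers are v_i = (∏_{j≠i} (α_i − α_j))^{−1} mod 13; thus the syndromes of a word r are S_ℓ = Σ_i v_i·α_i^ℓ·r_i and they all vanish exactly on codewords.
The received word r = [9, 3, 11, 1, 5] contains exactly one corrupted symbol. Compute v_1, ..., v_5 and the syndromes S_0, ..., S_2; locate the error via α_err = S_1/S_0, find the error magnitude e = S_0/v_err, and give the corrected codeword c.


S = (9, 4, 9), error at position 1, error magnitude e = 12, c = [10, 3, 11, 1, 5].

Step 1: column multipliers v_i = (∏_{j≠i}(α_i − α_j))^{−1} mod 13.
  i = 1 (α = 12): (12−6)(12−11)(12−8)(12−4) = 6·1·4·8 = 192 ≡ 10, so v_1 = 10^{−1} = 4 (mod 13).
  i = 2 (α = 6): (6−12)(6−11)(6−8)(6−4) = (−6)·(−5)·(−2)·2 = −120 ≡ 10, so v_2 = 10^{−1} = 4 (mod 13).
  i = 3 (α = 11): (11−12)(11−6)(11−8)(11−4) = (−1)·5·3·7 = −105 ≡ 12, so v_3 = 12^{−1} = 12 (mod 13).
  i = 4 (α = 8): (8−12)(8−6)(8−11)(8−4) = (−4)·2·(−3)·4 = 96 ≡ 5, so v_4 = 5^{−1} = 8 (mod 13).
  i = 5 (α = 4): (4−12)(4−6)(4−11)(4−8) = (−8)·(−2)·(−7)·(−4) = 448 ≡ 6, so v_5 = 6^{−1} = 11 (mod 13).
  v = [4, 4, 12, 8, 11].
Step 2: syndromes of r = [9, 3, 11, 1, 5] (all sums mod 13).
  S_0 = Σ v_i r_i = 4·9 + 4·3 + 12·11 + 8·1 + 11·5 = 243 ≡ 9.
  S_1 = Σ v_i α_i r_i = 4·12·9 + 4·6·3 + 12·11·11 + 8·8·1 + 11·4·5 = 2240 ≡ 4.
  α_i^2 mod 13 = [1, 10, 4, 12, 3].
  S_2 = Σ v_i α_i^2 r_i = 4·1·9 + 4·10·3 + 12·4·11 + 8·12·1 + 11·3·5 = 945 ≡ 9.
  S = (9, 4, 9) ≠ 0, so r is not a codeword (an error is present).
Step 3: locate the error. For a single error e at position i, S_ℓ = v_i·e·α_i^ℓ, so α_err = S_1/S_0.
  S_0^{−1} = 9^{−1} = 3 (mod 13), so α_err = 4·3 = 12 ≡ 12 = α_1. Error position i = 1.
  Consistency check: S_2/S_1 = 9·10 = 90 ≡ 12 = α_err ✓ (single-error assumption holds).
Step 4: error magnitude e = S_0/v_1 = S_0·∏_{j≠1}(α_1 − α_j) = 9·10 = 90 ≡ 12 (mod 13).
Step 5: correct position 1: c_1 = r_1 − e = 9 − 12 ≡ 10 (mod 13). Hence c = [10, 3, 11, 1, 5].
  Check: interpolating c through the α_i gives m(x) = 9 + 12·x (degree < 2) with m(α_i) = c_i for every i, so c is indeed a codeword.


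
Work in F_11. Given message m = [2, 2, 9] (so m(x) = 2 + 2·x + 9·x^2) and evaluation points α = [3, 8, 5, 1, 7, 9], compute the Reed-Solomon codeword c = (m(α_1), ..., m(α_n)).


c = [1, 0, 6, 2, 6, 1]

Message polynomial: m(x) = 2 + 2·x + 9·x^2 (mod 11).
For each evaluation point α_i, compute m(α_i) mod 11:
  α_1 = 3: Horner steps 9 → 7 → 1, so m(3) = 1.
  α_2 = 8: Horner steps 9 → 8 → 0, so m(8) = 0.
  α_3 = 5: Horner steps 9 → 3 → 6, so m(5) = 6.
  α_4 = 1: Horner steps 9 → 0 → 2, so m(1) = 2.
  α_5 = 7: Horner steps 9 → 10 → 6, so m(7) = 6.
  α_6 = 9: Horner steps 9 → 6 → 1, so m(9) = 1.
Codeword c = [1, 0, 6, 2, 6, 1] ∈ F_11^6.


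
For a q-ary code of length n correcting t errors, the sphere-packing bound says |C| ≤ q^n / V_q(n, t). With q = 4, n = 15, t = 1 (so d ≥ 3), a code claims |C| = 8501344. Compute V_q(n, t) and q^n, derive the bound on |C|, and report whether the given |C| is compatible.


V_q(n, t) = 46, q^n = 1073741824, Hamming bound = 23342213, |C| = 8501344 ≤ bound (satisfied).

Step 1: Compute V_q(n, t) = Σ_{j=0}^1 C(n, j) (q−1)^j.
  j = 0: C(15,0)·(3)^0 = 1·1 = 1.
  j = 1: C(15,1)·(3)^1 = 15·3 = 45.
  V_q(n, t) = 1 + 45 = 46.
Step 2: q^n = 4^15 = 1073741824.
Step 3: Hamming bound ⌊q^n / V_q(n,t)⌋ = ⌊1073741824/46⌋ = 23342213.
Step 4: Compare |C| = 8501344 to 23342213: satisfied.
The claimed |C| lies below the Hamming bound.


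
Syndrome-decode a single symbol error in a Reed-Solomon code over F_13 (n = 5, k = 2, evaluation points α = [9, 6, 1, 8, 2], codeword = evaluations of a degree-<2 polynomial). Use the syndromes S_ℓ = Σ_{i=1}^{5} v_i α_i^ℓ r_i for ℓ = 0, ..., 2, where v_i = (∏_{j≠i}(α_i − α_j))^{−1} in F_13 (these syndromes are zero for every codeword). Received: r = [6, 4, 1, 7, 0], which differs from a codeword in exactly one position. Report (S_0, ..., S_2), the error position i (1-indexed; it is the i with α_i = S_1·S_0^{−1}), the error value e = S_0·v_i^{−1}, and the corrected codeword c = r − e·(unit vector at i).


S = (7, 3, 5), error at position 2, error magnitude e = 8, c = [6, 9, 1, 7, 0].

Step 1: column multipliers v_i = (∏_{j≠i}(α_i − α_j))^{−1} mod 13.
  i = 1 (α = 9): (9−6)(9−1)(9−8)(9−2) = 3·8·1·7 = 168 ≡ 12, so v_1 = 12^{−1} = 12 (mod 13).
  i = 2 (α = 6): (6−9)(6−1)(6−8)(6−2) = (−3)·5·(−2)·4 = 120 ≡ 3, so v_2 = 3^{−1} = 9 (mod 13).
  i = 3 (α = 1): (1−9)(1−6)(1−8)(1−2) = (−8)·(−5)·(−7)·(−1) = 280 ≡ 7, so v_3 = 7^{−1} = 2 (mod 13).
  i = 4 (α = 8): (8−9)(8−6)(8−1)(8−2) = (−1)·2·7·6 = −84 ≡ 7, so v_4 = 7^{−1} = 2 (mod 13).
  i = 5 (α = 2): (2−9)(2−6)(2−1)(2−8) = (−7)·(−4)·1·(−6) = −168 ≡ 1, so v_5 = 1^{−1} = 1 (mod 13).
  v = [12, 9, 2, 2, 1].
Step 2: syndromes of r = [6, 4, 1, 7, 0] (all sums mod 13).
  S_0 = Σ v_i r_i = 12·6 + 9·4 + 2·1 + 2·7 + 1·0 = 124 ≡ 7.
  S_1 = Σ v_i α_i r_i = 12·9·6 + 9·6·4 + 2·1·1 + 2·8·7 + 1·2·0 = 978 ≡ 3.
  α_i^2 mod 13 = [3, 10, 1, 12, 4].
  S_2 = Σ v_i α_i^2 r_i = 12·3·6 + 9·10·4 + 2·1·1 + 2·12·7 + 1·4·0 = 746 ≡ 5.
  S = (7, 3, 5) ≠ 0, so r is not a codeword (an error is present).
Step 3: locate the error. For a single error e at position i, S_ℓ = v_i·e·α_i^ℓ, so α_err = S_1/S_0.
  S_0^{−1} = 7^{−1} = 2 (mod 13), so α_err = 3·2 = 6 ≡ 6 = α_2. Error position i = 2.
  Consistency check: S_2/S_1 = 5·9 = 45 ≡ 6 = α_err ✓ (single-error assumption holds).
Step 4: error magnitude e = S_0/v_2 = S_0·∏_{j≠2}(α_2 − α_j) = 7·3 = 21 ≡ 8 (mod 13).
Step 5: correct position 2: c_2 = r_2 − e = 4 − 8 ≡ 9 (mod 13). Hence c = [6, 9, 1, 7, 0].
  Check: interpolating c through the α_i gives m(x) = 2 + 12·x (degree < 2) with m(α_i) = c_i for every i, so c is indeed a codeword.


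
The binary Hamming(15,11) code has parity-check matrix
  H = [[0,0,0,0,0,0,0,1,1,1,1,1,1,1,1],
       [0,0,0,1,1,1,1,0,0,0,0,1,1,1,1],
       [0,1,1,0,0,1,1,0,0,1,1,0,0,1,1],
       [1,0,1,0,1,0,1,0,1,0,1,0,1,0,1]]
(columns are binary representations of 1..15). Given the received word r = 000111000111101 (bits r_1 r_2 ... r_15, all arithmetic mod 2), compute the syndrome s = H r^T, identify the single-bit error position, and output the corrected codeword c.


s = (1, 0, 0, 0)^T, error position = 8, corrected codeword c = 000111010111101

Compute s = H r^T mod 2 one row at a time:
  s_1 = 0 + 0 + 1 + 1 + 1 + 1 + 0 + 1 = 5 ≡ 1 (mod 2).
  s_2 = 1 + 1 + 1 + 0 + 1 + 1 + 0 + 1 = 6 ≡ 0 (mod 2).
  s_3 = 0 + 0 + 1 + 0 + 1 + 1 + 0 + 1 = 4 ≡ 0 (mod 2).
  s_4 = 0 + 0 + 1 + 0 + 0 + 1 + 1 + 1 = 4 ≡ 0 (mod 2).
s = (1, 0, 0, 0)^T — this equals column 8 of H (binary 1000), so error is at position 8.
Correct: flip bit 8 of r = 000111000111101 to get c = 000111010111101.


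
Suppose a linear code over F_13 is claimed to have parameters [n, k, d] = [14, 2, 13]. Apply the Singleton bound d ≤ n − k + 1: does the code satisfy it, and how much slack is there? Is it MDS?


Singleton RHS = n − k + 1 = 13, slack = 0, bound satisfied, MDS.

Singleton bound: d ≤ n − k + 1.
Here n = 14, k = 2, so n − k + 1 = 13.
Given d = 13, check d ≤ 13: YES.
Slack = (n − k + 1) − d = 0.
The code is MDS (slack = 0).
Description: the claimed parameters are [14, 2, 13]_13; such a code would be MDS (meets Singleton bound).


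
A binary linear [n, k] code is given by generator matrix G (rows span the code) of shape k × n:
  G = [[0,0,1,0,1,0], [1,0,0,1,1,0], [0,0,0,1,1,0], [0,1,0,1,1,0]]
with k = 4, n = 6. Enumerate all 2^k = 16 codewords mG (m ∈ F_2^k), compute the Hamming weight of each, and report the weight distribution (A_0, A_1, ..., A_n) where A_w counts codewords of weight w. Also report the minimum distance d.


Weight distribution: A_0 = 1, A_1 = 2, A_2 = 4, A_3 = 6, A_4 = 3. Minimum distance d = 1.

Enumerate all 2^4 = 16 messages m ∈ F_2^4.
For each, compute codeword c = mG in F_2^6, then tally its weight.
  m = 0000 → c = 000000, weight = 0.
  m = 1000 → c = 001010, weight = 2.
  m = 0100 → c = 100110, weight = 3.
  m = 1100 → c = 101100, weight = 3.
  m = 0010 → c = 000110, weight = 2.
  m = 1010 → c = 001100, weight = 2.
  m = 0110 → c = 100000, weight = 1.
  m = 1110 → c = 101010, weight = 3.
  m = 0001 → c = 010110, weight = 3.
  m = 1001 → c = 011100, weight = 3.
  m = 0101 → c = 110000, weight = 2.
  m = 1101 → c = 111010, weight = 4.
  m = 0011 → c = 010000, weight = 1.
  m = 1011 → c = 011010, weight = 3.
  m = 0111 → c = 110110, weight = 4.
  m = 1111 → c = 111100, weight = 4.
Tally weights:
  weight 0: 1 codewords.
  weight 1: 2 codewords.
  weight 2: 4 codewords.
  weight 3: 6 codewords.
  weight 4: 3 codewords.
Minimum distance d = smallest w > 0 with A_w > 0 = 1.
Sanity: Σ A_w = 16 = 2^4 = 16 ✓.


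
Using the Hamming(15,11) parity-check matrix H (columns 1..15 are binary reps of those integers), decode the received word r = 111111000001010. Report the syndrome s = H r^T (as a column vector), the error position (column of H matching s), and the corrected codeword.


s = (0, 1, 0, 1)^T, error position = 5, corrected codeword c = 111101000001010

Compute s = H r^T mod 2 one row at a time:
  s_1 = 0 + 0 + 0 + 0 + 1 + 0 + 1 + 0 = 2 ≡ 0 (mod 2).
  s_2 = 1 + 1 + 1 + 0 + 1 + 0 + 1 + 0 = 5 ≡ 1 (mod 2).
  s_3 = 1 + 1 + 1 + 0 + 0 + 0 + 1 + 0 = 4 ≡ 0 (mod 2).
  s_4 = 1 + 1 + 1 + 0 + 0 + 0 + 0 + 0 = 3 ≡ 1 (mod 2).
s = (0, 1, 0, 1)^T — this equals column 5 of H (binary 0101), so error is at position 5.
Correct: flip bit 5 of r = 111111000001010 to get c = 111101000001010.


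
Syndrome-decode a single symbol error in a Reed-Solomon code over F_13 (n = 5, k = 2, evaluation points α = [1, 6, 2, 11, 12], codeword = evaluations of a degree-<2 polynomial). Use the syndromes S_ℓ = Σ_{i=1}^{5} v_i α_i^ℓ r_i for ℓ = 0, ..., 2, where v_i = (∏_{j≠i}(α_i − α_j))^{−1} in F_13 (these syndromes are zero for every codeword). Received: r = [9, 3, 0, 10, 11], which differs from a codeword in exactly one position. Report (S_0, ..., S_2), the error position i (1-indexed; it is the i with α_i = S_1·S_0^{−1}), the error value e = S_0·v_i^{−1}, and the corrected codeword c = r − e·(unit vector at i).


S = (1, 12, 1), error at position 5, error magnitude e = 10, c = [9, 3, 0, 10, 1].

Step 1: column multipliers v_i = (∏_{j≠i}(α_i − α_j))^{−1} mod 13.
  i = 1 (α = 1): (1−6)(1−2)(1−11)(1−12) = (−5)·(−1)·(−10)·(−11) = 550 ≡ 4, so v_1 = 4^{−1} = 10 (mod 13).
  i = 2 (α = 6): (6−1)(6−2)(6−11)(6−12) = 5·4·(−5)·(−6) = 600 ≡ 2, so v_2 = 2^{−1} = 7 (mod 13).
  i = 3 (α = 2): (2−1)(2−6)(2−11)(2−12) = 1·(−4)·(−9)·(−10) = −360 ≡ 4, so v_3 = 4^{−1} = 10 (mod 13).
  i = 4 (α = 11): (11−1)(11−6)(11−2)(11−12) = 10·5·9·(−1) = −450 ≡ 5, so v_4 = 5^{−1} = 8 (mod 13).
  i = 5 (α = 12): (12−1)(12−6)(12−2)(12−11) = 11·6·10·1 = 660 ≡ 10, so v_5 = 10^{−1} = 4 (mod 13).
  v = [10, 7, 10, 8, 4].
Step 2: syndromes of r = [9, 3, 0, 10, 11] (all sums mod 13).
  S_0 = Σ v_i r_i = 10·9 + 7·3 + 10·0 + 8·10 + 4·11 = 235 ≡ 1.
  S_1 = Σ v_i α_i r_i = 10·1·9 + 7·6·3 + 10·2·0 + 8·11·10 + 4·12·11 = 1624 ≡ 12.
  α_i^2 mod 13 = [1, 10, 4, 4, 1].
  S_2 = Σ v_i α_i^2 r_i = 10·1·9 + 7·10·3 + 10·4·0 + 8·4·10 + 4·1·11 = 664 ≡ 1.
  S = (1, 12, 1) ≠ 0, so r is not a codeword (an error is present).
Step 3: locate the error. For a single error e at position i, S_ℓ = v_i·e·α_i^ℓ, so α_err = S_1/S_0.
  S_0^{−1} = 1^{−1} = 1 (mod 13), so α_err = 12·1 = 12 ≡ 12 = α_5. Error position i = 5.
  Consistency check: S_2/S_1 = 1·12 = 12 ≡ 12 = α_err ✓ (single-error assumption holds).
Step 4: error magnitude e = S_0/v_5 = S_0·∏_{j≠5}(α_5 − α_j) = 1·10 = 10 ≡ 10 (mod 13).
Step 5: correct position 5: c_5 = r_5 − e = 11 − 10 ≡ 1 (mod 13). Hence c = [9, 3, 0, 10, 1].
  Check: interpolating c through the α_i gives m(x) = 5 + 4·x (degree < 2) with m(α_i) = c_i for every i, so c is indeed a codeword.


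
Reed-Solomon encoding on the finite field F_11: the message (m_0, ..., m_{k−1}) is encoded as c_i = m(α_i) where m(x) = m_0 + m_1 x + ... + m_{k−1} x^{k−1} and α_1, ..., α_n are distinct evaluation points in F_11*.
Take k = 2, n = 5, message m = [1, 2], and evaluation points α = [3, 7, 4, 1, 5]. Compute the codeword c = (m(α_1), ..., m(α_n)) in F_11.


c = [7, 4, 9, 3, 0]

Message polynomial: m(x) = 1 + 2·x (mod 11).
For each evaluation point α_i, compute m(α_i) mod 11:
  α_1 = 3: Horner steps 2 → 7, so m(3) = 7.
  α_2 = 7: Horner steps 2 → 4, so m(7) = 4.
  α_3 = 4: Horner steps 2 → 9, so m(4) = 9.
  α_4 = 1: Horner steps 2 → 3, so m(1) = 3.
  α_5 = 5: Horner steps 2 → 0, so m(5) = 0.
Codeword c = [7, 4, 9, 3, 0] ∈ F_11^5.


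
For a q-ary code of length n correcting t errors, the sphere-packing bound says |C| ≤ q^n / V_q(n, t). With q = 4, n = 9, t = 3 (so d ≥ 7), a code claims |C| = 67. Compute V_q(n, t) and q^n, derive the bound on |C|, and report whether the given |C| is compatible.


V_q(n, t) = 2620, q^n = 262144, Hamming bound = 100, |C| = 67 ≤ bound (satisfied).

Step 1: Compute V_q(n, t) = Σ_{j=0}^3 C(n, j) (q−1)^j.
  j = 0: C(9,0)·(3)^0 = 1·1 = 1.
  j = 1: C(9,1)·(3)^1 = 9·3 = 27.
  j = 2: C(9,2)·(3)^2 = 36·9 = 324.
  j = 3: C(9,3)·(3)^3 = 84·27 = 2268.
  V_q(n, t) = 1 + 27 + 324 + 2268 = 2620.
Step 2: q^n = 4^9 = 262144.
Step 3: Hamming bound ⌊q^n / V_q(n,t)⌋ = ⌊262144/2620⌋ = 100.
Step 4: Compare |C| = 67 to 100: satisfied.
The claimed |C| lies below the Hamming bound.


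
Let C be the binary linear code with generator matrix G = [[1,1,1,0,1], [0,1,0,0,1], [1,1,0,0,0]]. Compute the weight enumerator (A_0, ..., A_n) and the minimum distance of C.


Weight distribution: A_0 = 1, A_2 = 6, A_4 = 1. Minimum distance d = 2.

Enumerate all 2^3 = 8 messages m ∈ F_2^3.
For each, compute codeword c = mG in F_2^5, then tally its weight.
  m = 000 → c = 00000, weight = 0.
  m = 100 → c = 11101, weight = 4.
  m = 010 → c = 01001, weight = 2.
  m = 110 → c = 10100, weight = 2.
  m = 001 → c = 11000, weight = 2.
  m = 101 → c = 00101, weight = 2.
  m = 011 → c = 10001, weight = 2.
  m = 111 → c = 01100, weight = 2.
Tally weights:
  weight 0: 1 codewords.
  weight 2: 6 codewords.
  weight 4: 1 codewords.
Minimum distance d = smallest w > 0 with A_w > 0 = 2.
Sanity: Σ A_w = 8 = 2^3 = 8 ✓.


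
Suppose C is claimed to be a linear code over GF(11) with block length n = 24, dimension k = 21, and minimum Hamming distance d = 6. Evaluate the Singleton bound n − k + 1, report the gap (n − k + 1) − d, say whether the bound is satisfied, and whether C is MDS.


Singleton RHS = n − k + 1 = 4, slack = -2, bound violated (no such code; not MDS).

Singleton bound: d ≤ n − k + 1.
Here n = 24, k = 21, so n − k + 1 = 4.
Given d = 6, check d ≤ 4: NO.
Slack = (n − k + 1) − d = -2.
The slack is negative: d = 6 exceeds n − k + 1 = 4 by 2, so the Singleton bound is violated and no linear [24, 21, 6]_11 code can exist. In particular it is not MDS (MDS requires d = n − k + 1 exactly).
Description: the claimed parameters are [24, 21, 6]_11; such a code would be impossible (violates the Singleton bound).


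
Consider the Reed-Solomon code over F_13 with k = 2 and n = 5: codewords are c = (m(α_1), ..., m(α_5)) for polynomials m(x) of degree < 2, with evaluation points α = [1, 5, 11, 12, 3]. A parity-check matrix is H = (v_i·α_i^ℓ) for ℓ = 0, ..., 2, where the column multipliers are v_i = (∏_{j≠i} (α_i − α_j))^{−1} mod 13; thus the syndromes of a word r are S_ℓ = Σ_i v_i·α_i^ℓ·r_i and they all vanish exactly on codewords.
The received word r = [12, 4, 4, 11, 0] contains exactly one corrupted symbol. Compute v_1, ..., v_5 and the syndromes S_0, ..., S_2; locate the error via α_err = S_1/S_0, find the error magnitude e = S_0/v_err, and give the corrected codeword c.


S = (5, 12, 8), error at position 2, error magnitude e = 3, c = [12, 1, 4, 11, 0].

Step 1: column multipliers v_i = (∏_{j≠i}(α_i − α_j))^{−1} mod 13.
  i = 1 (α = 1): (1−5)(1−11)(1−12)(1−3) = (−4)·(−10)·(−11)·(−2) = 880 ≡ 9, so v_1 = 9^{−1} = 3 (mod 13).
  i = 2 (α = 5): (5−1)(5−11)(5−12)(5−3) = 4·(−6)·(−7)·2 = 336 ≡ 11, so v_2 = 11^{−1} = 6 (mod 13).
  i = 3 (α = 11): (11−1)(11−5)(11−12)(11−3) = 10·6·(−1)·8 = −480 ≡ 1, so v_3 = 1^{−1} = 1 (mod 13).
  i = 4 (α = 12): (12−1)(12−5)(12−11)(12−3) = 11·7·1·9 = 693 ≡ 4, so v_4 = 4^{−1} = 10 (mod 13).
  i = 5 (α = 3): (3−1)(3−5)(3−11)(3−12) = 2·(−2)·(−8)·(−9) = −288 ≡ 11, so v_5 = 11^{−1} = 6 (mod 13).
  v = [3, 6, 1, 10, 6].
Step 2: syndromes of r = [12, 4, 4, 11, 0] (all sums mod 13).
  S_0 = Σ v_i r_i = 3·12 + 6·4 + 1·4 + 10·11 + 6·0 = 174 ≡ 5.
  S_1 = Σ v_i α_i r_i = 3·1·12 + 6·5·4 + 1·11·4 + 10·12·11 + 6·3·0 = 1520 ≡ 12.
  α_i^2 mod 13 = [1, 12, 4, 1, 9].
  S_2 = Σ v_i α_i^2 r_i = 3·1·12 + 6·12·4 + 1·4·4 + 10·1·11 + 6·9·0 = 450 ≡ 8.
  S = (5, 12, 8) ≠ 0, so r is not a codeword (an error is present).
Step 3: locate the error. For a single error e at position i, S_ℓ = v_i·e·α_i^ℓ, so α_err = S_1/S_0.
  S_0^{−1} = 5^{−1} = 8 (mod 13), so α_err = 12·8 = 96 ≡ 5 = α_2. Error position i = 2.
  Consistency check: S_2/S_1 = 8·12 = 96 ≡ 5 = α_err ✓ (single-error assumption holds).
Step 4: error magnitude e = S_0/v_2 = S_0·∏_{j≠2}(α_2 − α_j) = 5·11 = 55 ≡ 3 (mod 13).
Step 5: correct position 2: c_2 = r_2 − e = 4 − 3 ≡ 1 (mod 13). Hence c = [12, 1, 4, 11, 0].
  Check: interpolating c through the α_i gives m(x) = 5 + 7·x (degree < 2) with m(α_i) = c_i for every i, so c is indeed a codeword.


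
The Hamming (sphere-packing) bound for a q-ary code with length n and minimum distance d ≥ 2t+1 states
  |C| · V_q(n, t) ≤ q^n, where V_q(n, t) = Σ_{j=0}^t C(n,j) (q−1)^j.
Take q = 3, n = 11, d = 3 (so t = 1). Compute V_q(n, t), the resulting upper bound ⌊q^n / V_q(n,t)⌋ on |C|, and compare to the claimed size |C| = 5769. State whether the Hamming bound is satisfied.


V_q(n, t) = 23, q^n = 177147, Hamming bound = 7702, |C| = 5769 ≤ bound (satisfied).

Step 1: Compute V_q(n, t) = Σ_{j=0}^1 C(n, j) (q−1)^j.
  j = 0: C(11,0)·(2)^0 = 1·1 = 1.
  j = 1: C(11,1)·(2)^1 = 11·2 = 22.
  V_q(n, t) = 1 + 22 = 23.
Step 2: q^n = 3^11 = 177147.
Step 3: Hamming bound ⌊q^n / V_q(n,t)⌋ = ⌊177147/23⌋ = 7702.
Step 4: Compare |C| = 5769 to 7702: satisfied.
The claimed |C| lies below the Hamming bound.


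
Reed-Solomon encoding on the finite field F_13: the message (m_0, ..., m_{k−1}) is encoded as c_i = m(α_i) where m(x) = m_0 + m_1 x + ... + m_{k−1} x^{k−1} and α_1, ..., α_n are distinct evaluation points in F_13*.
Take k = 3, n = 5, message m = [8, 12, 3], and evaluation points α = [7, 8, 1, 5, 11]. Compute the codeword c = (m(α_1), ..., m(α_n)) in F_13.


c = [5, 10, 10, 0, 9]

Message polynomial: m(x) = 8 + 12·x + 3·x^2 (mod 13).
For each evaluation point α_i, compute m(α_i) mod 13:
  α_1 = 7: Horner steps 3 → 7 → 5, so m(7) = 5.
  α_2 = 8: Horner steps 3 → 10 → 10, so m(8) = 10.
  α_3 = 1: Horner steps 3 → 2 → 10, so m(1) = 10.
  α_4 = 5: Horner steps 3 → 1 → 0, so m(5) = 0.
  α_5 = 11: Horner steps 3 → 6 → 9, so m(11) = 9.
Codeword c = [5, 10, 10, 0, 9] ∈ F_13^5.
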